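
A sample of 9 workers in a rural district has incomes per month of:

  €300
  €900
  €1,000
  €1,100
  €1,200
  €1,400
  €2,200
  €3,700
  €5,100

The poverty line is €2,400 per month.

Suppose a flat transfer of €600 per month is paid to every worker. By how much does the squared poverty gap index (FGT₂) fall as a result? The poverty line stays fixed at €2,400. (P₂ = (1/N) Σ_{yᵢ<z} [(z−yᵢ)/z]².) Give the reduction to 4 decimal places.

Before: below the line — €300, €900, €1,000, €1,100, €1,200, €1,400, €2,200; squared poverty gap index (FGT₂) = 0.246721.
After the €600 transfer: below the line — €900, €1,500, €1,600, €1,700, €1,800, €2,000; squared poverty gap index (FGT₂) = 0.090856.
Reduction = 0.246721 − 0.090856 = 0.1559.

0.1559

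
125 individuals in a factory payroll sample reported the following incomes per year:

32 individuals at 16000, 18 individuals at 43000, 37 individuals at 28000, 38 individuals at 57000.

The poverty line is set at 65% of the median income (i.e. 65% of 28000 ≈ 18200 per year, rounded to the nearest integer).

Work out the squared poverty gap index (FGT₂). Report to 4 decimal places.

Incomes under z: 32×16000 (q = 32 of N = 125).
Gap ratios (z−y)/z: (18200−16000)/18200 = 0.1209 (×32).
Squared: 0.0146 (×32).
Sum = 0.467576; P₂ = 0.467576 / 125 = 0.0037.

0.0037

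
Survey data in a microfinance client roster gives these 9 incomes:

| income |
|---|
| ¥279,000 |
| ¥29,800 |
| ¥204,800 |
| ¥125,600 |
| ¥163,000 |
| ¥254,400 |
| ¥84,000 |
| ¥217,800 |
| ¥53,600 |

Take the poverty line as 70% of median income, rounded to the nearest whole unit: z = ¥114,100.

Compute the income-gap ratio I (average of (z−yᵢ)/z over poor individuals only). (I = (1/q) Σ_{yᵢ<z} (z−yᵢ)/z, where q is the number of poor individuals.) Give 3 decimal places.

Below the line: ¥29,800, ¥53,600, ¥84,000 (q = 3 of N = 9).
Shortfall ratios (z−y)/z: 0.7388, 0.5302, 0.2638; sum = 1.532866.
The income-gap ratio divides by q (the poor only): 1.532866 / 3 = 0.511.

0.511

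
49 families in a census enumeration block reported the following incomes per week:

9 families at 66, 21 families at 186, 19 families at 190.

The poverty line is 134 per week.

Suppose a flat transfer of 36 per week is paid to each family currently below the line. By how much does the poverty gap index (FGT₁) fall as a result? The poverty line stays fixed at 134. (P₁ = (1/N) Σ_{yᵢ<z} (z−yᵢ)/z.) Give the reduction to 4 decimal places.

0.0493

Before: below the line — 9×66; poverty gap index (FGT₁) = 0.093207.
After the 36 transfer: below the line — 9×102; poverty gap index (FGT₁) = 0.043862.
Reduction = 0.093207 − 0.043862 = 0.0493.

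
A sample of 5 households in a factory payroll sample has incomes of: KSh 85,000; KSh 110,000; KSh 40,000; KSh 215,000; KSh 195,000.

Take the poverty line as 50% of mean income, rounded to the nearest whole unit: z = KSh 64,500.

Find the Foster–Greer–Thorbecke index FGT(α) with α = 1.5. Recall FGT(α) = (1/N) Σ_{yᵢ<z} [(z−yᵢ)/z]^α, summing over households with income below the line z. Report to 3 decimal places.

Below z: KSh 40,000 (q = 1 of N = 5).
Gap ratios (z−y)/z: (64500−40000)/64500 = 0.3798.
Raised to α = 1.5: 0.23410.
Sum = 0.234104; FGT(1.5) = 0.234104 / 5 = 0.047.

0.047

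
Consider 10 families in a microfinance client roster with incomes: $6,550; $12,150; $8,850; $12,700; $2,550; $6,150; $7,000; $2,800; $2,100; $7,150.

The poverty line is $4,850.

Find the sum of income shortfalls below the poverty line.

Below the line: $2,100, $2,550, $2,800 (q = 3 of N = 10).
Individual gaps: 4850−2100 = 2750; 4850−2550 = 2300; 4850−2800 = 2050.
Aggregate gap = $7,100.

$7,100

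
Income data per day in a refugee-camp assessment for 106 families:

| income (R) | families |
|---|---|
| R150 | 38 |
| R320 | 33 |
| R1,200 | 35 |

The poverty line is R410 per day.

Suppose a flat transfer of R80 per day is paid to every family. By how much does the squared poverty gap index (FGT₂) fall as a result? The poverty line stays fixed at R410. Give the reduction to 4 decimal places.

0.0899

Before: below the line — 38×R150, 33×R320; squared poverty gap index (FGT₂) = 0.159165.
After the R80 transfer: below the line — 38×R230, 33×R400; squared poverty gap index (FGT₂) = 0.069282.
Reduction = 0.159165 − 0.069282 = 0.0899.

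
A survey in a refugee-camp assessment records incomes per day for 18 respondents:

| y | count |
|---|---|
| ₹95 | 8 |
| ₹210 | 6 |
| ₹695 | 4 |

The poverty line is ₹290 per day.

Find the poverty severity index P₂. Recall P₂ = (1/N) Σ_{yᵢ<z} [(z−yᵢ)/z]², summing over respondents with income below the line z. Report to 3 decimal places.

0.226

Incomes under z: 8×₹95, 6×₹210 (q = 14 of N = 18).
Shortfall ratios: (290−95)/290 = 0.6724 (×8); (290−210)/290 = 0.2759 (×6).
Squared: 0.4521 (×8); 0.0761 (×6).
Sum = 4.073722; P₂ = 4.073722 / 18 = 0.226.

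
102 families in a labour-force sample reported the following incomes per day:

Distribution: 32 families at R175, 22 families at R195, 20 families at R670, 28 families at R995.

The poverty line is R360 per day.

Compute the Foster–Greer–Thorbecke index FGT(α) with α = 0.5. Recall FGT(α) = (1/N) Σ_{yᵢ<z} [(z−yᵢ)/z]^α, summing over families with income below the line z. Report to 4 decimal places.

0.3709

Below the line: 32×R175, 22×R195 (q = 54 of N = 102).
Relative gaps: (360−175)/360 = 0.5139 (×32); (360−195)/360 = 0.4583 (×22).
Raised to α = 0.5: 0.71686 (×32); 0.67700 (×22).
Sum = 37.833604; FGT(0.5) = 37.833604 / 102 = 0.3709.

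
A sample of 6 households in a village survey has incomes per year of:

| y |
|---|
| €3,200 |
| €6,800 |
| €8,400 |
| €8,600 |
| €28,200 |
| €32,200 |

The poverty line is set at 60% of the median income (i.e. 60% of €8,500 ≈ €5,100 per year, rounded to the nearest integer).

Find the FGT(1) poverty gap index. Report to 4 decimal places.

Below z: €3,200 (q = 1 of N = 6).
Shortfall ratios: (5100−3200)/5100 = 0.3725.
Sum of shortfalls = 0.372549; P₁ averages over all N: 0.372549 / 6 = 0.0621.

0.0621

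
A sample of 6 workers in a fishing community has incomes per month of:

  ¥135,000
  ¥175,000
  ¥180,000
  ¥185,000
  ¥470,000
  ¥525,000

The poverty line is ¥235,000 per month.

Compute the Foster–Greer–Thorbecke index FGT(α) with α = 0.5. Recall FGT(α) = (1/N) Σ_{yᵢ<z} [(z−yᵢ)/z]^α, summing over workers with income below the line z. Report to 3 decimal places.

0.350

Poor units: ¥135,000, ¥175,000, ¥180,000, ¥185,000 (q = 4 of N = 6).
Normalized shortfalls: (235000−135000)/235000 = 0.4255; (235000−175000)/235000 = 0.2553; (235000−180000)/235000 = 0.2340; (235000−185000)/235000 = 0.2128.
Raised to α = 0.5: 0.65233; 0.50529; 0.48378; 0.46127.
Sum = 2.102664; FGT(0.5) = 2.102664 / 6 = 0.350.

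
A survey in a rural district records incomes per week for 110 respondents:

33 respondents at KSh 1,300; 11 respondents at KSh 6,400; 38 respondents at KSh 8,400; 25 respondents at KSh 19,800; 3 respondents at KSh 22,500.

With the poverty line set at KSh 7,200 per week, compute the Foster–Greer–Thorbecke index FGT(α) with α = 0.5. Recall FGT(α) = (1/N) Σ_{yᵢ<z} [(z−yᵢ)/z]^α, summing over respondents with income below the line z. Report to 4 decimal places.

0.3049

Below z: 33×KSh 1,300, 11×KSh 6,400 (q = 44 of N = 110).
Relative gaps: (7200−1300)/7200 = 0.8194 (×33); (7200−6400)/7200 = 0.1111 (×11).
Raised to α = 0.5: 0.90523 (×33); 0.33333 (×11).
Sum = 33.539313; FGT(0.5) = 33.539313 / 110 = 0.3049.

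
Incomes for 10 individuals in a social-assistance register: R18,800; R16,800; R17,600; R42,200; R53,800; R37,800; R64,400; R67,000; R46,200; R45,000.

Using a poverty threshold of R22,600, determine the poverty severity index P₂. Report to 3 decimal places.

0.014

Incomes under z: R16,800, R17,600, R18,800 (q = 3 of N = 10).
Shortfall ratios: (22600−16800)/22600 = 0.2566; (22600−17600)/22600 = 0.2212; (22600−18800)/22600 = 0.1681.
Squared: 0.0659; 0.0489; 0.0283.
Sum = 0.143081; P₂ = 0.143081 / 10 = 0.014.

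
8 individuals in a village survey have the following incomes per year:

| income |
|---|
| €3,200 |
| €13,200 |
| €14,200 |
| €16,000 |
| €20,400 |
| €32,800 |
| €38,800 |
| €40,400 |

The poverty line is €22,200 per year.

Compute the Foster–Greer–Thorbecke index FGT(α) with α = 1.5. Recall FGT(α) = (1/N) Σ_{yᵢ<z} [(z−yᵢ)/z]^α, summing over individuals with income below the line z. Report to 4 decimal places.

Below the line: €3,200, €13,200, €14,200, €16,000, €20,400 (q = 5 of N = 8).
Gap ratios (z−y)/z: (22200−3200)/22200 = 0.8559; (22200−13200)/22200 = 0.4054; (22200−14200)/22200 = 0.3604; (22200−16000)/22200 = 0.2793; (22200−20400)/22200 = 0.0811.
Raised to α = 1.5: 0.79177; 0.25813; 0.21632; 0.14759; 0.02309.
Sum = 1.436903; FGT(1.5) = 1.436903 / 8 = 0.1796.

0.1796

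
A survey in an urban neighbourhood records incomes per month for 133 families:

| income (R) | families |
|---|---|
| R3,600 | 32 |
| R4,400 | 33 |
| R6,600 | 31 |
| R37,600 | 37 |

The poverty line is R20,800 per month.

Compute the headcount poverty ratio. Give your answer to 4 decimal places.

0.7218

96 of the 133 families have income below R20,800.
H = 96/133 = 0.7218.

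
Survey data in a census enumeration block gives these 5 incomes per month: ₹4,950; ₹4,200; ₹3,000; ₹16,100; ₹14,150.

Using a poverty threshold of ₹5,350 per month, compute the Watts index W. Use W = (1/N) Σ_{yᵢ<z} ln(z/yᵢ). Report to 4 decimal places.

0.1796

Poor units: ₹3,000, ₹4,200, ₹4,950 (q = 3 of N = 5).
Log gaps: ln(5350/3000) = 0.5785; ln(5350/4200) = 0.2420; ln(5350/4950) = 0.0777.
W = 0.898205 / 5 = 0.1796.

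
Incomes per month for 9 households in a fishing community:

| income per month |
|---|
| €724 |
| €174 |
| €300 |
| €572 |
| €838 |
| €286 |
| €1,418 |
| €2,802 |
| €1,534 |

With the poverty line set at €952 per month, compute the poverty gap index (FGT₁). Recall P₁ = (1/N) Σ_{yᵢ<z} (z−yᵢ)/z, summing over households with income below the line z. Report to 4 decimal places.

Incomes under z: €174, €286, €300, €572, €724, €838 (q = 6 of N = 9).
Normalized shortfalls: (952−174)/952 = 0.8172; (952−286)/952 = 0.6996; (952−300)/952 = 0.6849; (952−572)/952 = 0.3992; (952−724)/952 = 0.2395; (952−838)/952 = 0.1197.
Sum of shortfalls = 2.960084; P₁ averages over all N: 2.960084 / 9 = 0.3289.

0.3289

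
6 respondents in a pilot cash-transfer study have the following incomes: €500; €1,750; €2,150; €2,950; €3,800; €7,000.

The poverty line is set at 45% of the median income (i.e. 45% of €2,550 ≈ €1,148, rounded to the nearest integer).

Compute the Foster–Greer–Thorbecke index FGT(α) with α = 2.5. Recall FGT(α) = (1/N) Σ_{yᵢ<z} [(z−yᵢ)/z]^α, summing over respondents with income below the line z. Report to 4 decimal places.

0.0399

Below z: €500 (q = 1 of N = 6).
Normalized shortfalls: (1148−500)/1148 = 0.5645.
Raised to α = 2.5: 0.23938.
Sum = 0.239377; FGT(2.5) = 0.239377 / 6 = 0.0399.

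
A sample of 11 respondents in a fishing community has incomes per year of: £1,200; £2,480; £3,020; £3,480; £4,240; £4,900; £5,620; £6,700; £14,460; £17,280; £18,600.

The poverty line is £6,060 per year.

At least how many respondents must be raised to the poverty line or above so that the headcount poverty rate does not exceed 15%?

Currently q = 7 of N = 11 are below the line (H = 0.636).
A headcount ratio of at most 15% allows at most ⌊0.15 × 11⌋ = 1 poor respondents.
So at least 7 − 1 = 6 must be lifted.

6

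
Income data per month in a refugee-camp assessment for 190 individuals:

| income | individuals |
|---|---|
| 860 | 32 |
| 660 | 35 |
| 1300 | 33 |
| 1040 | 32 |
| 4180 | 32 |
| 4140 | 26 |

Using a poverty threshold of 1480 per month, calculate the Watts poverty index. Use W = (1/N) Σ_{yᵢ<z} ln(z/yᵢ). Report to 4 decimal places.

Below the line: 35×660, 32×860, 32×1040, 33×1300 (q = 132 of N = 190).
Log gaps: ln(1480/660) = 0.8076 (×35); ln(1480/860) = 0.5429 (×32); ln(1480/1040) = 0.3528 (×32); ln(1480/1300) = 0.1297 (×33).
W = 61.205845 / 190 = 0.3221.

0.3221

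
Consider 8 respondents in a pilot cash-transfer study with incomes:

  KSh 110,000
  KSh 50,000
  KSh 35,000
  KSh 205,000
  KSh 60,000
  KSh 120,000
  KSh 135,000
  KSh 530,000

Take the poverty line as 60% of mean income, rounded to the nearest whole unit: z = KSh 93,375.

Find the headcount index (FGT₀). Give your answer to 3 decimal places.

0.375

3 of the 8 respondents have income below KSh 93,375.
H = 3/8 = 0.375.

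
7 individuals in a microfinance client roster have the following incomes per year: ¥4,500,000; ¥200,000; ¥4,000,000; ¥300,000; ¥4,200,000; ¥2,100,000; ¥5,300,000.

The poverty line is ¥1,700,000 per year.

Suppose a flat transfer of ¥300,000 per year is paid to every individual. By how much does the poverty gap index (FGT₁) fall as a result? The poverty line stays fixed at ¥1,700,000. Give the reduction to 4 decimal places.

Before: below the line — ¥200,000, ¥300,000; poverty gap index (FGT₁) = 0.243697.
After the ¥300,000 transfer: below the line — ¥500,000, ¥600,000; poverty gap index (FGT₁) = 0.193277.
Reduction = 0.243697 − 0.193277 = 0.0504.

0.0504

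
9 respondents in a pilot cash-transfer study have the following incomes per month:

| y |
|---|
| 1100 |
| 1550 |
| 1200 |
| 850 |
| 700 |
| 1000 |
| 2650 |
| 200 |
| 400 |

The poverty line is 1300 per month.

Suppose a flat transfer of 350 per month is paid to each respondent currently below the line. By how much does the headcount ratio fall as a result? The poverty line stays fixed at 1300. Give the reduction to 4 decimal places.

0.3333

Before: below the line — 200, 400, 700, 850, 1000, 1100, 1200; headcount ratio = 0.777778.
After the 350 transfer: below the line — 550, 750, 1050, 1200; headcount ratio = 0.444444.
Reduction = 0.777778 − 0.444444 = 0.3333.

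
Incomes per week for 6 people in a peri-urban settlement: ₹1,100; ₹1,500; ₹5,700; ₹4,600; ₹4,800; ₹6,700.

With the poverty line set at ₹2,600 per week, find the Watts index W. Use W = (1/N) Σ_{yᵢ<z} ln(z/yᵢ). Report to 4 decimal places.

0.2350

Below z: ₹1,100, ₹1,500 (q = 2 of N = 6).
Log gaps: ln(2600/1100) = 0.8602; ln(2600/1500) = 0.5500.
W = 1.410248 / 6 = 0.2350.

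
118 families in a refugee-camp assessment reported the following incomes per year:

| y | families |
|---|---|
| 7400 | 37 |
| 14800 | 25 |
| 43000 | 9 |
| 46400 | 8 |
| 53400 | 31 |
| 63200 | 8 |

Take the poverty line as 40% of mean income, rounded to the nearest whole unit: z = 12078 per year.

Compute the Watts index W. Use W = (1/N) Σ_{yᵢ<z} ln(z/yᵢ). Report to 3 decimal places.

0.154

Poor units: 37×7400 (q = 37 of N = 118).
ln(z/y) terms: ln(12078/7400) = 0.4899 (×37).
W = 18.126508 / 118 = 0.154.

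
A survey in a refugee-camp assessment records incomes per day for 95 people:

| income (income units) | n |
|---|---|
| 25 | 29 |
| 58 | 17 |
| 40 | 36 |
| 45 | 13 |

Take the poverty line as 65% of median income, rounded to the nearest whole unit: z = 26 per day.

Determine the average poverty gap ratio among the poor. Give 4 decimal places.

Below z: 29×25 (q = 29 of N = 95).
Relative gaps: 0.0385 (×29); sum = 1.115385.
The income-gap ratio divides by q (the poor only): 1.115385 / 29 = 0.0385.

0.0385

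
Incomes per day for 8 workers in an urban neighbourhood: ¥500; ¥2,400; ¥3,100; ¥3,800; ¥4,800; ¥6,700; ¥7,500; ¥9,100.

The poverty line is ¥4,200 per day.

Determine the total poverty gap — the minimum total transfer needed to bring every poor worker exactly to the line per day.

Poor units: ¥500, ¥2,400, ¥3,100, ¥3,800 (q = 4 of N = 8).
Individual gaps: 4200−500 = 3700; 4200−2400 = 1800; 4200−3100 = 1100; 4200−3800 = 400.
Aggregate gap = ¥7,000.

¥7,000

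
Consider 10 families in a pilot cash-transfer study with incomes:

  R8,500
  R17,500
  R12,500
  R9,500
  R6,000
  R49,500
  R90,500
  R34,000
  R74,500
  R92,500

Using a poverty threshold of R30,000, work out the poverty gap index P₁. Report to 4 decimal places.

0.3200

Poor units: R6,000, R8,500, R9,500, R12,500, R17,500 (q = 5 of N = 10).
Shortfall ratios: (30000−6000)/30000 = 0.8000; (30000−8500)/30000 = 0.7167; (30000−9500)/30000 = 0.6833; (30000−12500)/30000 = 0.5833; (30000−17500)/30000 = 0.4167.
Σ = 3.200000. Dividing by the full population N = 10 gives P₁ = 0.3200.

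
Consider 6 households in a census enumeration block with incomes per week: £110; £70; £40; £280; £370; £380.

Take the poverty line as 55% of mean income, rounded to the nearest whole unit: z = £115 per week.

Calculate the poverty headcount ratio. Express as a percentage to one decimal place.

3 of the 6 households have income below £115.
H = 3/6 = 50.0%.

50.0%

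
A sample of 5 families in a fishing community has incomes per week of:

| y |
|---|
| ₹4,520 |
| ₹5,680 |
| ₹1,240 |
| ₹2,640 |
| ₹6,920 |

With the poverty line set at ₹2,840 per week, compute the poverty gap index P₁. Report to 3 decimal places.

0.127

Incomes under z: ₹1,240, ₹2,640 (q = 2 of N = 5).
Gap ratios (z−y)/z: (2840−1240)/2840 = 0.5634; (2840−2640)/2840 = 0.0704.
Σ = 0.633803. Dividing by the full population N = 5 gives P₁ = 0.127.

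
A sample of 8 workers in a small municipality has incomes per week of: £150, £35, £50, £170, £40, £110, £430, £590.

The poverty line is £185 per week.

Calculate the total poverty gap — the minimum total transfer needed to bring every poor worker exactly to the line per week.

Poor units: £35, £40, £50, £110, £150, £170 (q = 6 of N = 8).
Individual gaps: 185−35 = 150; 185−40 = 145; 185−50 = 135; 185−110 = 75; 185−150 = 35; 185−170 = 15.
Aggregate gap = £555.

£555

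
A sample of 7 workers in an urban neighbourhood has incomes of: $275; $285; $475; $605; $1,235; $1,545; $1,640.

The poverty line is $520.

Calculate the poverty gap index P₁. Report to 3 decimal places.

0.144

Below the line: $275, $285, $475 (q = 3 of N = 7).
Normalized shortfalls: (520−275)/520 = 0.4712; (520−285)/520 = 0.4519; (520−475)/520 = 0.0865.
Sum of shortfalls = 1.009615; P₁ averages over all N: 1.009615 / 7 = 0.144.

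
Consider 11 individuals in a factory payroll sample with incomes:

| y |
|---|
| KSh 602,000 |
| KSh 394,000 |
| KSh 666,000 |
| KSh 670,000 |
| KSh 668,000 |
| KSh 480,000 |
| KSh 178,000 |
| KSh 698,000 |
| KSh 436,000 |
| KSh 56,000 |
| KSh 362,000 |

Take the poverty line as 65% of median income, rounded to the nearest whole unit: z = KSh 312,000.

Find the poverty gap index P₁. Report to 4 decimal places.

0.1136

Below z: KSh 56,000, KSh 178,000 (q = 2 of N = 11).
Shortfall ratios: (312000−56000)/312000 = 0.8205; (312000−178000)/312000 = 0.4295.
Σ = 1.250000. Dividing by the full population N = 11 gives P₁ = 0.1136.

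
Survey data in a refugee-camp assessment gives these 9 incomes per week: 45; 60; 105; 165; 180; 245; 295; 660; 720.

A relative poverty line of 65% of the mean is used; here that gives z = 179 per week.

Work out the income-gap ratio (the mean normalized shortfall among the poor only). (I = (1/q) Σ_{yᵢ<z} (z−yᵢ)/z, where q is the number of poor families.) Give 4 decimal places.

Below z: 45, 60, 105, 165 (q = 4 of N = 9).
Relative gaps: 0.7486, 0.6648, 0.4134, 0.0782; sum = 1.905028.
I averages over the q = 4 poor units only: 1.905028 / 4 = 0.4763.

0.4763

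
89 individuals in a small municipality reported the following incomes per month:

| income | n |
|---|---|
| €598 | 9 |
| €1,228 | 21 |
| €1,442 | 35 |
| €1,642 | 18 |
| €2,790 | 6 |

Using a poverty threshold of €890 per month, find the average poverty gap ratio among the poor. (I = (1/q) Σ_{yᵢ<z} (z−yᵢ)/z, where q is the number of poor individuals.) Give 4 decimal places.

0.3281

Incomes under z: 9×€598 (q = 9 of N = 89).
Relative gaps: 0.3281 (×9); sum = 2.952809.
I averages over the q = 9 poor units only: 2.952809 / 9 = 0.3281.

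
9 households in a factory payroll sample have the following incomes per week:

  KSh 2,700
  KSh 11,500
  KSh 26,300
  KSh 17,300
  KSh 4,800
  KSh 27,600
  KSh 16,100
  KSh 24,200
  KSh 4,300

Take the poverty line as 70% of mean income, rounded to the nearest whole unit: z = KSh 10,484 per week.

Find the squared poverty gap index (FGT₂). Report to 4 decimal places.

0.1326

Below z: KSh 2,700, KSh 4,300, KSh 4,800 (q = 3 of N = 9).
Gap ratios (z−y)/z: (10484−2700)/10484 = 0.7425; (10484−4300)/10484 = 0.5899; (10484−4800)/10484 = 0.5422.
Squared: 0.5513; 0.3479; 0.2939.
Sum = 1.193115; P₂ = 1.193115 / 9 = 0.1326.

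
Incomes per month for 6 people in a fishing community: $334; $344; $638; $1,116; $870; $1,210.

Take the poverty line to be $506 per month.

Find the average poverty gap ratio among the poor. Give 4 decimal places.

0.3300

Poor units: $334, $344 (q = 2 of N = 6).
Shortfall ratios (z−y)/z: 0.3399, 0.3202; sum = 0.660079.
I averages over the q = 2 poor units only: 0.660079 / 2 = 0.3300.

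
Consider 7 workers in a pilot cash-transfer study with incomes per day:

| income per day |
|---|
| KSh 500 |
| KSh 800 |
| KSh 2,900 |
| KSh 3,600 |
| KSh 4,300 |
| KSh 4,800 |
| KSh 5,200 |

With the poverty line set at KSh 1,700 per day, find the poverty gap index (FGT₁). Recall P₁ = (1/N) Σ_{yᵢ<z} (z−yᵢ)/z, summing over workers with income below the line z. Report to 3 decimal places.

0.176

Below the line: KSh 500, KSh 800 (q = 2 of N = 7).
Gap ratios (z−y)/z: (1700−500)/1700 = 0.7059; (1700−800)/1700 = 0.5294.
Sum of shortfalls = 1.235294; P₁ averages over all N: 1.235294 / 7 = 0.176.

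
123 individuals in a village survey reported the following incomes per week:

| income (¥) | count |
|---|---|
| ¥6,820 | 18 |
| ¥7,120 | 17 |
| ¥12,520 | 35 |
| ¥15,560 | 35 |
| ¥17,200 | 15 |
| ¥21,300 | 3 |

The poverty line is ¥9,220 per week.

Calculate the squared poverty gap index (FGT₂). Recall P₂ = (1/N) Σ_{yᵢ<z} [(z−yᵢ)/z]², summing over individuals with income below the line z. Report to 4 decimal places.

Poor units: 18×¥6,820, 17×¥7,120 (q = 35 of N = 123).
Gap ratios (z−y)/z: (9220−6820)/9220 = 0.2603 (×18); (9220−7120)/9220 = 0.2278 (×17).
Squared: 0.0678 (×18); 0.0519 (×17).
Sum = 2.101557; P₂ = 2.101557 / 123 = 0.0171.

0.0171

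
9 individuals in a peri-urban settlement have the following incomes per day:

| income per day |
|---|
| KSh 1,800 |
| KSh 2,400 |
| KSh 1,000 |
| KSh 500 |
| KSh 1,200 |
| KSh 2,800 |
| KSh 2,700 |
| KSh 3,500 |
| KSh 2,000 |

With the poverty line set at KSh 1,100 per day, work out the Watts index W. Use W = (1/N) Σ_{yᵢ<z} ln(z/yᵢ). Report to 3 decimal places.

Poor units: KSh 500, KSh 1,000 (q = 2 of N = 9).
Log gaps: ln(1100/500) = 0.7885; ln(1100/1000) = 0.0953.
W = 0.883768 / 9 = 0.098.

0.098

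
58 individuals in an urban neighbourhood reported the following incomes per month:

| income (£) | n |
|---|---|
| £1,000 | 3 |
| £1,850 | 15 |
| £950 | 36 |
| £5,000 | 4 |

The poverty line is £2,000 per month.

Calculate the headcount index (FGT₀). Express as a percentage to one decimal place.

54 of the 58 individuals have income below £2,000.
H = 54/58 = 93.1%.

93.1%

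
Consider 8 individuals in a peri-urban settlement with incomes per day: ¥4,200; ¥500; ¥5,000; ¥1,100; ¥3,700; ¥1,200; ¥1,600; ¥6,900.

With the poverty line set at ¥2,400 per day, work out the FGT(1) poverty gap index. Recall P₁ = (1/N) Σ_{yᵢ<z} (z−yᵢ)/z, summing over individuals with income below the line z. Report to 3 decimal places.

Below z: ¥500, ¥1,100, ¥1,200, ¥1,600 (q = 4 of N = 8).
Relative gaps: (2400−500)/2400 = 0.7917; (2400−1100)/2400 = 0.5417; (2400−1200)/2400 = 0.5000; (2400−1600)/2400 = 0.3333.
Sum of shortfalls = 2.166667; P₁ averages over all N: 2.166667 / 8 = 0.271.

0.271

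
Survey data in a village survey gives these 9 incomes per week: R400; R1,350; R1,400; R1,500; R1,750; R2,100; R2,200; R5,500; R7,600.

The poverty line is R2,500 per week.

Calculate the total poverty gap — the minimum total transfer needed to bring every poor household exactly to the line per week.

Incomes under z: R400, R1,350, R1,400, R1,500, R1,750, R2,100, R2,200 (q = 7 of N = 9).
Individual gaps: 2500−400 = 2100; 2500−1350 = 1150; 2500−1400 = 1100; 2500−1500 = 1000; 2500−1750 = 750; 2500−2100 = 400; 2500−2200 = 300.
Aggregate gap = R6,800.

R6,800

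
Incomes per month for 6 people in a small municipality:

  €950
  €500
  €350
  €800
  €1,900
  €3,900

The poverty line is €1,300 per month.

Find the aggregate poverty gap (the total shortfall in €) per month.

Below the line: €350, €500, €800, €950 (q = 4 of N = 6).
Individual gaps: 1300−350 = 950; 1300−500 = 800; 1300−800 = 500; 1300−950 = 350.
Aggregate gap = €2,600.

€2,600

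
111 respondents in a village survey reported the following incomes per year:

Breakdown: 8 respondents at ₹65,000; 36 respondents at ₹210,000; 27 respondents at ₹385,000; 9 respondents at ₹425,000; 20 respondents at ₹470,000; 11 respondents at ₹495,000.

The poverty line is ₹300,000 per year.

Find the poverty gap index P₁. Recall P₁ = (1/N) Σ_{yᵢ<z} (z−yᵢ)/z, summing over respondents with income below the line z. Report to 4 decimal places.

0.1538

Poor units: 8×₹65,000, 36×₹210,000 (q = 44 of N = 111).
Gap ratios (z−y)/z: (300000−65000)/300000 = 0.7833 (×8); (300000−210000)/300000 = 0.3000 (×36).
Sum of shortfalls = 17.066667; P₁ averages over all N: 17.066667 / 111 = 0.1538.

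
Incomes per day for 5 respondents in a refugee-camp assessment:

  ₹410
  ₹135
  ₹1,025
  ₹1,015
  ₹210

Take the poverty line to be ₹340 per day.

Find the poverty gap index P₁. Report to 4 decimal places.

Below the line: ₹135, ₹210 (q = 2 of N = 5).
Normalized shortfalls: (340−135)/340 = 0.6029; (340−210)/340 = 0.3824.
Sum of shortfalls = 0.985294; P₁ averages over all N: 0.985294 / 5 = 0.1971.

0.1971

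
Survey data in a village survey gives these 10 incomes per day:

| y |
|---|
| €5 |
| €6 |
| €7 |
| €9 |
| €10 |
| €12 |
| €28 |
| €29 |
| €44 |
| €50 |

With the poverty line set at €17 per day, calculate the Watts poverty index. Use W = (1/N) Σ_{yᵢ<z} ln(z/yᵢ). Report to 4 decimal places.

0.4667

Below z: €5, €6, €7, €9, €10, €12 (q = 6 of N = 10).
Log shortfalls: ln(17/5) = 1.2238; ln(17/6) = 1.0415; ln(17/7) = 0.8873; ln(17/9) = 0.6360; ln(17/10) = 0.5306; ln(17/12) = 0.3483.
W = 4.667456 / 10 = 0.4667.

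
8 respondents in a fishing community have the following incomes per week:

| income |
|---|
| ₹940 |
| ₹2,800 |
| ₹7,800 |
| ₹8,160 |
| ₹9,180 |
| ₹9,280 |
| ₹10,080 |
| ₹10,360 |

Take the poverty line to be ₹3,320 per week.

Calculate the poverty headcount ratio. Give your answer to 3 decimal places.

2 of the 8 respondents have income below ₹3,320.
H = 2/8 = 0.250.

0.250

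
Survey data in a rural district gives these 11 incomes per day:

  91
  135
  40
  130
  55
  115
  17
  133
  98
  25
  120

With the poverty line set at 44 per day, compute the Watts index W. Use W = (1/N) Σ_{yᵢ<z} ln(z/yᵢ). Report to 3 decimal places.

Below z: 17, 25, 40 (q = 3 of N = 11).
ln(z/y) terms: ln(44/17) = 0.9510; ln(44/25) = 0.5653; ln(44/40) = 0.0953.
W = 1.611600 / 11 = 0.147.

0.147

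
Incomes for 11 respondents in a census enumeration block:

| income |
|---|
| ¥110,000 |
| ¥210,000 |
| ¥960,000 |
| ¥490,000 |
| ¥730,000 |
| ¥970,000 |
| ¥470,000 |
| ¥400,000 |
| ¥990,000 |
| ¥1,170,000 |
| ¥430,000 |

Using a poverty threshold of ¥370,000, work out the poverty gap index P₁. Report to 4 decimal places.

Incomes under z: ¥110,000, ¥210,000 (q = 2 of N = 11).
Shortfall ratios: (370000−110000)/370000 = 0.7027; (370000−210000)/370000 = 0.4324.
Σ = 1.135135. Dividing by the full population N = 11 gives P₁ = 0.1032.

0.1032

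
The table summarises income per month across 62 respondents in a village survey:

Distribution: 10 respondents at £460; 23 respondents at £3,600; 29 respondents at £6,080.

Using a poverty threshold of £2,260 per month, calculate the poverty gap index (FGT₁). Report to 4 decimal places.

0.1285

Below z: 10×£460 (q = 10 of N = 62).
Shortfall ratios: (2260−460)/2260 = 0.7965 (×10).
Σ = 7.964602. Dividing by the full population N = 62 gives P₁ = 0.1285.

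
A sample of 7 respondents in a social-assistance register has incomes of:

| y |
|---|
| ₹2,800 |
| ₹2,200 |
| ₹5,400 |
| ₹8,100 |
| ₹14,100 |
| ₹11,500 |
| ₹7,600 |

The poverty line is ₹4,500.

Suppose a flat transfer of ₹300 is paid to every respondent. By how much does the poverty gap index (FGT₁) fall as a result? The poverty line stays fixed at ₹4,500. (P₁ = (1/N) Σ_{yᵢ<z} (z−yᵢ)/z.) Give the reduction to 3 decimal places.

Before: below the line — ₹2,200, ₹2,800; poverty gap index (FGT₁) = 0.12698.
After the ₹300 transfer: below the line — ₹2,500, ₹3,100; poverty gap index (FGT₁) = 0.10794.
Reduction = 0.12698 − 0.10794 = 0.019.

0.019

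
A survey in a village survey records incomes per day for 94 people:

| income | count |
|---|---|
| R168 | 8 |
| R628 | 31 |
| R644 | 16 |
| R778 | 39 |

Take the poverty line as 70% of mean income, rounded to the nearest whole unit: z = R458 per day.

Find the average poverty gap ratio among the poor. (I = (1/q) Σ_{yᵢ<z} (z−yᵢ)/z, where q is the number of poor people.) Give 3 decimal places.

0.633

Below z: 8×R168 (q = 8 of N = 94).
Relative gaps: 0.6332 (×8); sum = 5.065502.
I averages over the q = 8 poor units only: 5.065502 / 8 = 0.633.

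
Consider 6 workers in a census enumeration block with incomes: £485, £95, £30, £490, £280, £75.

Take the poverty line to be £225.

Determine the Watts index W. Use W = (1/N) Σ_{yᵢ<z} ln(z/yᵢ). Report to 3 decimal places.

Incomes under z: £30, £75, £95 (q = 3 of N = 6).
Log shortfalls: ln(225/30) = 2.0149; ln(225/75) = 1.0986; ln(225/95) = 0.8622.
W = 3.975739 / 6 = 0.663.

0.663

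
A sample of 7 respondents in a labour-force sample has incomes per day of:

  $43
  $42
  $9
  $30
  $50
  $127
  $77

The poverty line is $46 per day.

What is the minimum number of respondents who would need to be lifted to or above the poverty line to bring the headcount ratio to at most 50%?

4 of the 7 respondents are poor, so H = 4/7 = 0.571.
A headcount ratio of at most 50% allows at most ⌊0.50 × 7⌋ = 3 poor respondents.
So at least 4 − 3 = 1 must be lifted.

1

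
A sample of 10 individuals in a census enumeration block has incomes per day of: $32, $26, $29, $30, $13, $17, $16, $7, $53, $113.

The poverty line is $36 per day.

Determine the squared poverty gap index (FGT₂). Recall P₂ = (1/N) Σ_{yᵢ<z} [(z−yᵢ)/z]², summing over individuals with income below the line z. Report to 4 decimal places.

Incomes under z: $7, $13, $16, $17, $26, $29, $30, $32 (q = 8 of N = 10).
Gap ratios (z−y)/z: (36−7)/36 = 0.8056; (36−13)/36 = 0.6389; (36−16)/36 = 0.5556; (36−17)/36 = 0.5278; (36−26)/36 = 0.2778; (36−29)/36 = 0.1944; (36−30)/36 = 0.1667; (36−32)/36 = 0.1111.
Squared: 0.6489; 0.4082; 0.3086; 0.2785; 0.0772; 0.0378; 0.0278; 0.0123.
Sum = 1.799383; P₂ = 1.799383 / 10 = 0.1799.

0.1799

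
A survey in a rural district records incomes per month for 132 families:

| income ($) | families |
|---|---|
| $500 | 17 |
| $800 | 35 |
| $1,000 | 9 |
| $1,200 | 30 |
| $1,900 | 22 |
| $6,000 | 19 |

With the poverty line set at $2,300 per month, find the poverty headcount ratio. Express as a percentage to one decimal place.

113 of the 132 families have income below $2,300.
H = 113/132 = 85.6%.

85.6%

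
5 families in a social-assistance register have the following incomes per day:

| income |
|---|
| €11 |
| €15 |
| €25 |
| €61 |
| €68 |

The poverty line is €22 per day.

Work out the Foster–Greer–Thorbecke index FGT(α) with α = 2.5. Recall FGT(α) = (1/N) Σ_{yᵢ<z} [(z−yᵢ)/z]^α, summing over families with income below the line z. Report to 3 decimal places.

0.047

Incomes under z: €11, €15 (q = 2 of N = 5).
Gap ratios (z−y)/z: (22−11)/22 = 0.5000; (22−15)/22 = 0.3182.
Raised to α = 2.5: 0.17678; 0.05711.
Sum = 0.233884; FGT(2.5) = 0.233884 / 5 = 0.047.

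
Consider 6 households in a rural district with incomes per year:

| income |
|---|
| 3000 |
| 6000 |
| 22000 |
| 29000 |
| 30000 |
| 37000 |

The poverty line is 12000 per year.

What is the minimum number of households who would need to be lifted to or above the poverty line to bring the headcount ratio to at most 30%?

2 of the 6 households are poor, so H = 2/6 = 0.333.
A headcount ratio of at most 30% allows at most ⌊0.30 × 6⌋ = 1 poor households.
So at least 2 − 1 = 1 must be lifted.

1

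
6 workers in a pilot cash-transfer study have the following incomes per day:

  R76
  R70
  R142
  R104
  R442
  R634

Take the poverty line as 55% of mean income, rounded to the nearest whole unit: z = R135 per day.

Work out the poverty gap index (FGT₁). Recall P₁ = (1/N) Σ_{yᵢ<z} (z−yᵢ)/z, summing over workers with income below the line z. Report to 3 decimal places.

Below z: R70, R76, R104 (q = 3 of N = 6).
Relative gaps: (135−70)/135 = 0.4815; (135−76)/135 = 0.4370; (135−104)/135 = 0.2296.
Σ = 1.148148. Dividing by the full population N = 6 gives P₁ = 0.191.

0.191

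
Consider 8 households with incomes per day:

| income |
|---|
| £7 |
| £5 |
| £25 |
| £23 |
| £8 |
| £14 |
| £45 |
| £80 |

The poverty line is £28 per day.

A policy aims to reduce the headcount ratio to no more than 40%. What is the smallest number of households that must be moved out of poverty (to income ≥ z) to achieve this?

3

6 of the 8 households are poor, so H = 6/8 = 0.750.
A headcount ratio of at most 40% allows at most ⌊0.40 × 8⌋ = 3 poor households.
So at least 6 − 3 = 3 must be lifted.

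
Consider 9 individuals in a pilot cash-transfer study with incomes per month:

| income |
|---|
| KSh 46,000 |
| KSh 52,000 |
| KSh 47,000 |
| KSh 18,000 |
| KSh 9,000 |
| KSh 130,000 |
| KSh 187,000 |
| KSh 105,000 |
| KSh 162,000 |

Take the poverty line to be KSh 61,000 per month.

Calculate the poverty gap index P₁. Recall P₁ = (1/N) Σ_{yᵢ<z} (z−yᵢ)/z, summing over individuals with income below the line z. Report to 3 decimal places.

Poor units: KSh 9,000, KSh 18,000, KSh 46,000, KSh 47,000, KSh 52,000 (q = 5 of N = 9).
Gap ratios (z−y)/z: (61000−9000)/61000 = 0.8525; (61000−18000)/61000 = 0.7049; (61000−46000)/61000 = 0.2459; (61000−47000)/61000 = 0.2295; (61000−52000)/61000 = 0.1475.
Sum of shortfalls = 2.180328; P₁ averages over all N: 2.180328 / 9 = 0.242.

0.242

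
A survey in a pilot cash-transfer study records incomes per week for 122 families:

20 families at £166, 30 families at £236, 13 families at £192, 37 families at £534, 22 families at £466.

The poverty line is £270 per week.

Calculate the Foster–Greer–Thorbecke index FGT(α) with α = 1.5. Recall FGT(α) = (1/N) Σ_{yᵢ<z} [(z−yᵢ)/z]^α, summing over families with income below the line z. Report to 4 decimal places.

Poor units: 20×£166, 13×£192, 30×£236 (q = 63 of N = 122).
Relative gaps: (270−166)/270 = 0.3852 (×20); (270−192)/270 = 0.2889 (×13); (270−236)/270 = 0.1259 (×30).
Raised to α = 1.5: 0.23906 (×20); 0.15527 (×13); 0.04469 (×30).
Sum = 8.140306; FGT(1.5) = 8.140306 / 122 = 0.0667.

0.0667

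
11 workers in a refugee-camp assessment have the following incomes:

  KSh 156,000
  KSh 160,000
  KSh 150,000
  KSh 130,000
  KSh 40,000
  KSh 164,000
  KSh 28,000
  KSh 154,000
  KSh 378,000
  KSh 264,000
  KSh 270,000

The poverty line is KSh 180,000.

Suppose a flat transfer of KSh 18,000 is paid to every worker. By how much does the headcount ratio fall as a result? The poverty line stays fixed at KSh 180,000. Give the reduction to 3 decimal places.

0.091

Before: below the line — KSh 28,000, KSh 40,000, KSh 130,000, KSh 150,000, KSh 154,000, KSh 156,000, KSh 160,000, KSh 164,000; headcount ratio = 0.72727.
After the KSh 18,000 transfer: below the line — KSh 46,000, KSh 58,000, KSh 148,000, KSh 168,000, KSh 172,000, KSh 174,000, KSh 178,000; headcount ratio = 0.63636.
Reduction = 0.72727 − 0.63636 = 0.091.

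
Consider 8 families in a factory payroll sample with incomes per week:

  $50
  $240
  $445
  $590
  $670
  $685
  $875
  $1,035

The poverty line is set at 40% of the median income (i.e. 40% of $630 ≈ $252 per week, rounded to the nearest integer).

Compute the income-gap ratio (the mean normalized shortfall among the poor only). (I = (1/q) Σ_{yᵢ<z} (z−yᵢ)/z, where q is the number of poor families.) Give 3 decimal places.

0.425

Below z: $50, $240 (q = 2 of N = 8).
Shortfall ratios (z−y)/z: 0.8016, 0.0476; sum = 0.849206.
The income-gap ratio divides by q (the poor only): 0.849206 / 2 = 0.425.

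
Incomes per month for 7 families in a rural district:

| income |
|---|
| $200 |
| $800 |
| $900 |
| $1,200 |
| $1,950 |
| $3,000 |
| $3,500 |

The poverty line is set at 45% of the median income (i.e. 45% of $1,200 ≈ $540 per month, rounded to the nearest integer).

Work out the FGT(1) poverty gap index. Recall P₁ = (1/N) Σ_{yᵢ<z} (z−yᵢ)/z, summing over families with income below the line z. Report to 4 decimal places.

0.0899

Below z: $200 (q = 1 of N = 7).
Normalized shortfalls: (540−200)/540 = 0.6296.
Σ = 0.629630. Dividing by the full population N = 7 gives P₁ = 0.0899.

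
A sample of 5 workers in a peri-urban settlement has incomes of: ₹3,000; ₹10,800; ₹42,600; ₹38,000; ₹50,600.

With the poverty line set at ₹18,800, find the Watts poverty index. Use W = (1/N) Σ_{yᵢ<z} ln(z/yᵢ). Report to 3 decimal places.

0.478

Below the line: ₹3,000, ₹10,800 (q = 2 of N = 5).
Log gaps: ln(18800/3000) = 1.8352; ln(18800/10800) = 0.5543.
W = 2.389555 / 5 = 0.478.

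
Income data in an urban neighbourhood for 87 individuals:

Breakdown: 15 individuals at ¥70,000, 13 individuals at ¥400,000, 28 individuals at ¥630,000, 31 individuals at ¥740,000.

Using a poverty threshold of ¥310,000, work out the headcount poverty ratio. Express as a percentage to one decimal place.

17.2%

15 of the 87 individuals have income below ¥310,000.
H = 15/87 = 17.2%.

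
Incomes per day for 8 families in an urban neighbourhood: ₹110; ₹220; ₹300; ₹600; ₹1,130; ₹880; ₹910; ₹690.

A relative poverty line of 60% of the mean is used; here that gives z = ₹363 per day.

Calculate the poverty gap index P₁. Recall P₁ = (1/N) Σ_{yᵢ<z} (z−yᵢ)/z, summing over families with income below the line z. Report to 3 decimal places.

0.158

Incomes under z: ₹110, ₹220, ₹300 (q = 3 of N = 8).
Relative gaps: (363−110)/363 = 0.6970; (363−220)/363 = 0.3939; (363−300)/363 = 0.1736.
Σ = 1.264463. Dividing by the full population N = 8 gives P₁ = 0.158.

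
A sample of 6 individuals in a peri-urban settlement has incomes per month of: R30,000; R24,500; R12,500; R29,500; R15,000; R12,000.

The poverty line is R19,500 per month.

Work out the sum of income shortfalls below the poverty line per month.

R19,000

Below z: R12,000, R12,500, R15,000 (q = 3 of N = 6).
Individual gaps: 19500−12000 = 7500; 19500−12500 = 7000; 19500−15000 = 4500.
Aggregate gap = R19,000.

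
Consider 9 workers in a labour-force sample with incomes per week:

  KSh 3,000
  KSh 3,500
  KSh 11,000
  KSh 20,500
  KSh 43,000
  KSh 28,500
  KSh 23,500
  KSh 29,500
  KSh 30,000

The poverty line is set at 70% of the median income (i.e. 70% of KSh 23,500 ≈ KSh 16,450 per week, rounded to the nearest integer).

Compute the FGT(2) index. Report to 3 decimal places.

0.155

Below z: KSh 3,000, KSh 3,500, KSh 11,000 (q = 3 of N = 9).
Gap ratios (z−y)/z: (16450−3000)/16450 = 0.8176; (16450−3500)/16450 = 0.7872; (16450−11000)/16450 = 0.3313.
Squared: 0.6685; 0.6197; 0.1098.
Sum = 1.398019; P₂ = 1.398019 / 9 = 0.155.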